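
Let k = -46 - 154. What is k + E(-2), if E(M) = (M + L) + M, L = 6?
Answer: -198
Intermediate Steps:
k = -200
E(M) = 6 + 2*M (E(M) = (M + 6) + M = (6 + M) + M = 6 + 2*M)
k + E(-2) = -200 + (6 + 2*(-2)) = -200 + (6 - 4) = -200 + 2 = -198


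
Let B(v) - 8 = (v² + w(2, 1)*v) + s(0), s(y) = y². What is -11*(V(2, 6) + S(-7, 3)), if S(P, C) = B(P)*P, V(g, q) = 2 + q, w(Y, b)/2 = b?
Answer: 3223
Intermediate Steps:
w(Y, b) = 2*b
B(v) = 8 + v² + 2*v (B(v) = 8 + ((v² + (2*1)*v) + 0²) = 8 + ((v² + 2*v) + 0) = 8 + (v² + 2*v) = 8 + v² + 2*v)
S(P, C) = P*(8 + P² + 2*P) (S(P, C) = (8 + P² + 2*P)*P = P*(8 + P² + 2*P))
-11*(V(2, 6) + S(-7, 3)) = -11*((2 + 6) - 7*(8 + (-7)² + 2*(-7))) = -11*(8 - 7*(8 + 49 - 14)) = -11*(8 - 7*43) = -11*(8 - 301) = -11*(-293) = 3223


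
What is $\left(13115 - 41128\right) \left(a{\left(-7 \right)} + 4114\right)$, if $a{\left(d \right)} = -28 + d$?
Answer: $-114265027$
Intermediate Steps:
$\left(13115 - 41128\right) \left(a{\left(-7 \right)} + 4114\right) = \left(13115 - 41128\right) \left(\left(-28 - 7\right) + 4114\right) = - 28013 \left(-35 + 4114\right) = \left(-28013\right) 4079 = -114265027$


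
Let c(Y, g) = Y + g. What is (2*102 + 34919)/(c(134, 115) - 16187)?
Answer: -35123/15938 ≈ -2.2037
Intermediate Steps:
(2*102 + 34919)/(c(134, 115) - 16187) = (2*102 + 34919)/((134 + 115) - 16187) = (204 + 34919)/(249 - 16187) = 35123/(-15938) = 35123*(-1/15938) = -35123/15938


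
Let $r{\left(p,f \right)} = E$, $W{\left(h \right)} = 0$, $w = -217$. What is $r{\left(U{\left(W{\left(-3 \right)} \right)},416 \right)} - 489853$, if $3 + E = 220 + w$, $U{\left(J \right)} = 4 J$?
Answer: $-489853$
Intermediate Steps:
$E = 0$ ($E = -3 + \left(220 - 217\right) = -3 + 3 = 0$)
$r{\left(p,f \right)} = 0$
$r{\left(U{\left(W{\left(-3 \right)} \right)},416 \right)} - 489853 = 0 - 489853 = -489853$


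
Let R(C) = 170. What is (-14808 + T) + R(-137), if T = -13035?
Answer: -27673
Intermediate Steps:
(-14808 + T) + R(-137) = (-14808 - 13035) + 170 = -27843 + 170 = -27673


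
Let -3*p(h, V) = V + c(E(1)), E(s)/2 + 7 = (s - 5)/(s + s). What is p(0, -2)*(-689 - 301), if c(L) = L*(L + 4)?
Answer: 82500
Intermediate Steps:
E(s) = -14 + (-5 + s)/s (E(s) = -14 + 2*((s - 5)/(s + s)) = -14 + 2*((-5 + s)/((2*s))) = -14 + 2*((-5 + s)*(1/(2*s))) = -14 + 2*((-5 + s)/(2*s)) = -14 + (-5 + s)/s)
c(L) = L*(4 + L)
p(h, V) = -84 - V/3 (p(h, V) = -(V + (-13 - 5/1)*(4 + (-13 - 5/1)))/3 = -(V + (-13 - 5*1)*(4 + (-13 - 5*1)))/3 = -(V + (-13 - 5)*(4 + (-13 - 5)))/3 = -(V - 18*(4 - 18))/3 = -(V - 18*(-14))/3 = -(V + 252)/3 = -(252 + V)/3 = -84 - V/3)
p(0, -2)*(-689 - 301) = (-84 - ⅓*(-2))*(-689 - 301) = (-84 + ⅔)*(-990) = -250/3*(-990) = 82500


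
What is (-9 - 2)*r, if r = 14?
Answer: -154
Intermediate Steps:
(-9 - 2)*r = (-9 - 2)*14 = -11*14 = -154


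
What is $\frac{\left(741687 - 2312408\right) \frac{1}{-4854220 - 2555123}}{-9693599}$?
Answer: $- \frac{1570721}{71823199895457} \approx -2.1869 \cdot 10^{-8}$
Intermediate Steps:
$\frac{\left(741687 - 2312408\right) \frac{1}{-4854220 - 2555123}}{-9693599} = - \frac{1570721}{-7409343} \left(- \frac{1}{9693599}\right) = \left(-1570721\right) \left(- \frac{1}{7409343}\right) \left(- \frac{1}{9693599}\right) = \frac{1570721}{7409343} \left(- \frac{1}{9693599}\right) = - \frac{1570721}{71823199895457}$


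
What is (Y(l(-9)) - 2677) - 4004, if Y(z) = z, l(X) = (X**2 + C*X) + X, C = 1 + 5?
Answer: -6663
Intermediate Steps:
C = 6
l(X) = X**2 + 7*X (l(X) = (X**2 + 6*X) + X = X**2 + 7*X)
(Y(l(-9)) - 2677) - 4004 = (-9*(7 - 9) - 2677) - 4004 = (-9*(-2) - 2677) - 4004 = (18 - 2677) - 4004 = -2659 - 4004 = -6663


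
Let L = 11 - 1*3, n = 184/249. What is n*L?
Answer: 1472/249 ≈ 5.9116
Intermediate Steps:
n = 184/249 (n = 184*(1/249) = 184/249 ≈ 0.73896)
L = 8 (L = 11 - 3 = 8)
n*L = (184/249)*8 = 1472/249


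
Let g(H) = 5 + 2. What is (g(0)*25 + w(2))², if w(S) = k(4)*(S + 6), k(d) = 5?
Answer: 46225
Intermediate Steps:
g(H) = 7
w(S) = 30 + 5*S (w(S) = 5*(S + 6) = 5*(6 + S) = 30 + 5*S)
(g(0)*25 + w(2))² = (7*25 + (30 + 5*2))² = (175 + (30 + 10))² = (175 + 40)² = 215² = 46225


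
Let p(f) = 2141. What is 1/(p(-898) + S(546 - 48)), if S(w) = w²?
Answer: 1/250145 ≈ 3.9977e-6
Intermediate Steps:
1/(p(-898) + S(546 - 48)) = 1/(2141 + (546 - 48)²) = 1/(2141 + 498²) = 1/(2141 + 248004) = 1/250145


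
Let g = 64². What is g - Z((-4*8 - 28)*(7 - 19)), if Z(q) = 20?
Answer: 4076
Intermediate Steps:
g = 4096
g - Z((-4*8 - 28)*(7 - 19)) = 4096 - 1*20 = 4096 - 20 = 4076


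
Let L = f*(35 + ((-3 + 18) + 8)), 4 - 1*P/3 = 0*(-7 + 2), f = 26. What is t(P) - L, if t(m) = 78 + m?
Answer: -1418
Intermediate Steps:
P = 12 (P = 12 - 0*(-7 + 2) = 12 - 0*(-5) = 12 - 3*0 = 12 + 0 = 12)
L = 1508 (L = 26*(35 + ((-3 + 18) + 8)) = 26*(35 + (15 + 8)) = 26*(35 + 23) = 26*58 = 1508)
t(P) - L = (78 + 12) - 1*1508 = 90 - 1508 = -1418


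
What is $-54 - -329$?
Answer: $275$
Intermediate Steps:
$-54 - -329 = -54 + 329 = 275$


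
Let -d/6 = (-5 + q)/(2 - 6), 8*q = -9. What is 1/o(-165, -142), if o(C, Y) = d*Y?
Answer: 8/10437 ≈ 0.00076650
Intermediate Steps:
q = -9/8 (q = (⅛)*(-9) = -9/8 ≈ -1.1250)
d = -147/16 (d = -6*(-5 - 9/8)/(2 - 6) = -(-147)/(4*(-4)) = -(-147)*(-1)/(4*4) = -6*49/32 = -147/16 ≈ -9.1875)
o(C, Y) = -147*Y/16
1/o(-165, -142) = 1/(-147/16*(-142)) = 1/(10437/8) = 8/10437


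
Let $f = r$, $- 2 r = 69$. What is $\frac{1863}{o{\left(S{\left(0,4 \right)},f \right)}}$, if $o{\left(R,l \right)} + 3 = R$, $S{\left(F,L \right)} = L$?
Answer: $1863$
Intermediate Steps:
$r = - \frac{69}{2}$ ($r = \left(- \frac{1}{2}\right) 69 = - \frac{69}{2} \approx -34.5$)
$f = - \frac{69}{2} \approx -34.5$
$o{\left(R,l \right)} = -3 + R$
$\frac{1863}{o{\left(S{\left(0,4 \right)},f \right)}} = \frac{1863}{-3 + 4} = \frac{1863}{1} = 1863 \cdot 1 = 1863$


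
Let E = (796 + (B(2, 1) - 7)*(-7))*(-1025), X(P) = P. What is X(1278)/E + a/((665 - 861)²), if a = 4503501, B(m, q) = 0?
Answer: 3900545707977/33273058000 ≈ 117.23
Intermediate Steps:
E = -866125 (E = (796 + (0 - 7)*(-7))*(-1025) = (796 - 7*(-7))*(-1025) = (796 + 49)*(-1025) = 845*(-1025) = -866125)
X(1278)/E + a/((665 - 861)²) = 1278/(-866125) + 4503501/((665 - 861)²) = 1278*(-1/866125) + 4503501/((-196)²) = -1278/866125 + 4503501/38416 = 3900545707977/33273058000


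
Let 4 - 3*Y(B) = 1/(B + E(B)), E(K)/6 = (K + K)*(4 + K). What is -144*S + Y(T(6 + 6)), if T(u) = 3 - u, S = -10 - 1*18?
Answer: 6425099/1593 ≈ 4033.3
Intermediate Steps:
S = -28 (S = -10 - 18 = -28)
E(K) = 12*K*(4 + K) (E(K) = 6*((K + K)*(4 + K)) = 6*((2*K)*(4 + K)) = 6*(2*K*(4 + K)) = 12*K*(4 + K))
Y(B) = 4/3 - 1/(3*(B + 12*B*(4 + B)))
-144*S + Y(T(6 + 6)) = -144*(-28) + (-1 + 48*(3 - (6 + 6))² + 196*(3 - (6 + 6)))/(3*(3 - (6 + 6))*(49 + 12*(3 - (6 + 6)))) = 4032 + (-1 + 48*(3 - 1*12)² + 196*(3 - 1*12))/(3*(3 - 1*12)*(49 + 12*(3 - 1*12))) = 4032 + (-1 + 48*(3 - 12)² + 196*(3 - 12))/(3*(3 - 12)*(49 + 12*(3 - 12))) = 4032 + (⅓)*(-1 + 48*(-9)² + 196*(-9))/(-9*(49 + 12*(-9))) = 4032 + (⅓)*(-⅑)*(-1 + 48*81 - 1764)/(49 - 108) = 4032 + (⅓)*(-⅑)*(-1 + 3888 - 1764)/(-59) = 4032 + (⅓)*(-⅑)*(-1/59)*2123 = 4032 + 2123/1593 = 6425099/1593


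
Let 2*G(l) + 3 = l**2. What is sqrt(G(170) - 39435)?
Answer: 11*I*sqrt(826)/2 ≈ 158.07*I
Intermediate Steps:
G(l) = -3/2 + l**2/2
sqrt(G(170) - 39435) = sqrt((-3/2 + (1/2)*170**2) - 39435) = sqrt((-3/2 + (1/2)*28900) - 39435) = sqrt((-3/2 + 14450) - 39435) = sqrt(28897/2 - 39435) = sqrt(-49973/2) = 11*I*sqrt(826)/2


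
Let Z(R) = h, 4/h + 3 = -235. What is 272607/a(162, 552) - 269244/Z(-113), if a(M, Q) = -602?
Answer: 9643778229/602 ≈ 1.6020e+7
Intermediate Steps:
h = -2/119 (h = 4/(-3 - 235) = 4/(-238) = 4*(-1/238) = -2/119 ≈ -0.016807)
Z(R) = -2/119
272607/a(162, 552) - 269244/Z(-113) = 272607/(-602) - 269244/(-2/119) = 272607*(-1/602) - 269244*(-119/2) = -272607/602 + 16020018 = 9643778229/602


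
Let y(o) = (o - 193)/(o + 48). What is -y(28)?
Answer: 165/76 ≈ 2.1711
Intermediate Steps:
y(o) = (-193 + o)/(48 + o)
-y(28) = -(-193 + 28)/(48 + 28) = -(-165)/76 = -1*(-165/76) = 165/76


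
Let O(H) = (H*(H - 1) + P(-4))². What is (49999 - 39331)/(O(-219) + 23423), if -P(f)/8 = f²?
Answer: 3556/769672709 ≈ 4.6201e-6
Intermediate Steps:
P(f) = -8*f²
O(H) = (-128 + H*(-1 + H))² (O(H) = (H*(H - 1) - 8*(-4)²)² = (H*(-1 + H) - 8*16)² = (H*(-1 + H) - 128)² = (-128 + H*(-1 + H))²)
(49999 - 39331)/(O(-219) + 23423) = (49999 - 39331)/((128 - 219 - 1*(-219)²)² + 23423) = 10668/((128 - 219 - 1*47961)² + 23423) = 10668/((128 - 219 - 47961)² + 23423) = 10668/((-48052)² + 23423) = 10668/(2308994704 + 23423) = 10668/2309018127 = 10668*(1/2309018127) = 3556/769672709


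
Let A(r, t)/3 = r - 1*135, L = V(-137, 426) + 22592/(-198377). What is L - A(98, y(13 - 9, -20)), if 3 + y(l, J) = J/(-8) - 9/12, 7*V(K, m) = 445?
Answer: 242258550/1388639 ≈ 174.46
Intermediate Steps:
V(K, m) = 445/7 (V(K, m) = (⅐)*445 = 445/7)
L = 88119621/1388639 (L = 445/7 + 22592/(-198377) = 445/7 + 22592*(-1/198377) = 445/7 - 22592/198377 = 88119621/1388639 ≈ 63.458)
y(l, J) = -15/4 - J/8 (y(l, J) = -3 + (J/(-8) - 9/12) = -3 + (J*(-⅛) - 9*1/12) = -3 + (-J/8 - ¾) = -3 + (-¾ - J/8) = -15/4 - J/8)
A(r, t) = -405 + 3*r (A(r, t) = 3*(r - 1*135) = 3*(r - 135) = 3*(-135 + r) = -405 + 3*r)
L - A(98, y(13 - 9, -20)) = 88119621/1388639 - (-405 + 3*98) = 88119621/1388639 - (-405 + 294) = 88119621/1388639 - 1*(-111) = 88119621/1388639 + 111 = 242258550/1388639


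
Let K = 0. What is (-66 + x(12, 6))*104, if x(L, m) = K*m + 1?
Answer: -6760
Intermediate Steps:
x(L, m) = 1 (x(L, m) = 0*m + 1 = 0 + 1 = 1)
(-66 + x(12, 6))*104 = (-66 + 1)*104 = -65*104 = -6760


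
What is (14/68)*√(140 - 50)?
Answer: 21*√10/34 ≈ 1.9532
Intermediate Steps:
(14/68)*√(140 - 50) = (14*(1/68))*√90 = 7*(3*√10)/34 = 21*√10/34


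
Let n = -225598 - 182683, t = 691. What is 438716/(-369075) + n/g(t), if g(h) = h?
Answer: -150989462831/255030825 ≈ -592.04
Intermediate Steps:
n = -408281
438716/(-369075) + n/g(t) = 438716/(-369075) - 408281/691 = 438716*(-1/369075) - 408281*1/691 = -438716/369075 - 408281/691 = -150989462831/255030825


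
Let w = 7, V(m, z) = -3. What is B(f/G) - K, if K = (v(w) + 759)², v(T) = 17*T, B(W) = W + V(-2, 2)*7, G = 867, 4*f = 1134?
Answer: -445582901/578 ≈ -7.7091e+5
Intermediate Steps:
f = 567/2 (f = (¼)*1134 = 567/2 ≈ 283.50)
B(W) = -21 + W (B(W) = W - 3*7 = W - 21 = -21 + W)
K = 770884 (K = (17*7 + 759)² = (119 + 759)² = 878² = 770884)
B(f/G) - K = (-21 + (567/2)/867) - 1*770884 = (-21 + (567/2)*(1/867)) - 770884 = (-21 + 189/578) - 770884 = -11949/578 - 770884 = -445582901/578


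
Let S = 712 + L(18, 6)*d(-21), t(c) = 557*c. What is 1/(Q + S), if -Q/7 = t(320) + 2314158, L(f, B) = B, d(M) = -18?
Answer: -1/17446182 ≈ -5.7319e-8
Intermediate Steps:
Q = -17446786 (Q = -7*(557*320 + 2314158) = -7*(178240 + 2314158) = -7*2492398 = -17446786)
S = 604 (S = 712 + 6*(-18) = 712 - 108 = 604)
1/(Q + S) = 1/(-17446786 + 604) = 1/(-17446182) = -1/17446182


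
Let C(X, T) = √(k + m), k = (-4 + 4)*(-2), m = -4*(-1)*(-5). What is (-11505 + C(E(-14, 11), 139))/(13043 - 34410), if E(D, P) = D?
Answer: 11505/21367 - 2*I*√5/21367 ≈ 0.53845 - 0.0002093*I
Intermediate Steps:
m = -20 (m = 4*(-5) = -20)
k = 0 (k = 0*(-2) = 0)
C(X, T) = 2*I*√5 (C(X, T) = √(0 - 20) = √(-20) = 2*I*√5)
(-11505 + C(E(-14, 11), 139))/(13043 - 34410) = (-11505 + 2*I*√5)/(13043 - 34410) = (-11505 + 2*I*√5)/(-21367) = (-11505 + 2*I*√5)*(-1/21367) = 11505/21367 - 2*I*√5/21367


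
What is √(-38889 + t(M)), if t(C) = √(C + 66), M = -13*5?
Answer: 2*I*√9722 ≈ 197.2*I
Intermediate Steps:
M = -65
t(C) = √(66 + C)
√(-38889 + t(M)) = √(-38889 + √(66 - 65)) = √(-38889 + √1) = √(-38889 + 1) = √(-38888) = 2*I*√9722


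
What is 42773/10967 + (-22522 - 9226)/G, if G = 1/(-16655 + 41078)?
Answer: -8503607814895/10967 ≈ -7.7538e+8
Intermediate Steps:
G = 1/24423 ≈ 4.0945e-5
42773/10967 + (-22522 - 9226)/G = 42773/10967 + (-22522 - 9226)/(1/24423) = 42773*(1/10967) - 31748*24423 = 42773/10967 - 775381404 = -8503607814895/10967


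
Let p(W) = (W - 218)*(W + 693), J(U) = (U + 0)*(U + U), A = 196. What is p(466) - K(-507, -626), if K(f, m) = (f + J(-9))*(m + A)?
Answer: 139082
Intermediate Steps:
J(U) = 2*U² (J(U) = U*(2*U) = 2*U²)
K(f, m) = (162 + f)*(196 + m) (K(f, m) = (f + 2*(-9)²)*(m + 196) = (f + 2*81)*(196 + m) = (f + 162)*(196 + m) = (162 + f)*(196 + m))
p(W) = (-218 + W)*(693 + W)
p(466) - K(-507, -626) = (-151074 + 466² + 475*466) - (31752 + 162*(-626) + 196*(-507) - 507*(-626)) = (-151074 + 217156 + 221350) - (31752 - 101412 - 99372 + 317382) = 287432 - 1*148350 = 287432 - 148350 = 139082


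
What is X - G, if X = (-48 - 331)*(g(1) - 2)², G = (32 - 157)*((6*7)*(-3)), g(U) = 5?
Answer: -19161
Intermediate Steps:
G = 15750 (G = -5250*(-3) = -125*(-126) = 15750)
X = -3411 (X = (-48 - 331)*(5 - 2)² = -379*3² = -379*9 = -3411)
X - G = -3411 - 1*15750 = -3411 - 15750 = -19161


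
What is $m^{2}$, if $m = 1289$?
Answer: $1661521$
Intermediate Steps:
$m^{2} = 1289^{2} = 1661521$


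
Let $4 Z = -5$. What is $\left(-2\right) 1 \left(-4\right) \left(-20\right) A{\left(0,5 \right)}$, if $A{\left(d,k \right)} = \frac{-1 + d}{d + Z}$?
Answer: $-128$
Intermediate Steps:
$Z = - \frac{5}{4}$ ($Z = \frac{1}{4} \left(-5\right) = - \frac{5}{4} \approx -1.25$)
$A{\left(d,k \right)} = \frac{-1 + d}{- \frac{5}{4} + d}$ ($A{\left(d,k \right)} = \frac{-1 + d}{d - \frac{5}{4}} = \frac{-1 + d}{- \frac{5}{4} + d}$)
$\left(-2\right) 1 \left(-4\right) \left(-20\right) A{\left(0,5 \right)} = \left(-2\right) 1 \left(-4\right) \left(-20\right) \frac{4 \left(-1 + 0\right)}{-5 + 4 \cdot 0} = \left(-2\right) \left(-4\right) \left(-20\right) 4 \frac{1}{-5 + 0} \left(-1\right) = 8 \left(-20\right) 4 \frac{1}{-5} \left(-1\right) = - 160 \cdot 4 \left(- \frac{1}{5}\right) \left(-1\right) = \left(-160\right) \frac{4}{5} = -128$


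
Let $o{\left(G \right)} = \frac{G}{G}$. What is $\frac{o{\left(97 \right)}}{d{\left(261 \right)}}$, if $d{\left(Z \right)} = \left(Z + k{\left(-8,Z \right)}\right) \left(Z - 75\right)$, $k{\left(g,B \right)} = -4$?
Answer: $\frac{1}{47802} \approx 2.092 \cdot 10^{-5}$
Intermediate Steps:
$o{\left(G \right)} = 1$
$d{\left(Z \right)} = \left(-75 + Z\right) \left(-4 + Z\right)$ ($d{\left(Z \right)} = \left(Z - 4\right) \left(Z - 75\right) = \left(-4 + Z\right) \left(-75 + Z\right) = \left(-75 + Z\right) \left(-4 + Z\right)$)
$\frac{o{\left(97 \right)}}{d{\left(261 \right)}} = 1 \frac{1}{300 + 261^{2} - 20619} = 1 \frac{1}{300 + 68121 - 20619} = 1 \cdot \frac{1}{47802} = \frac{1}{47802}$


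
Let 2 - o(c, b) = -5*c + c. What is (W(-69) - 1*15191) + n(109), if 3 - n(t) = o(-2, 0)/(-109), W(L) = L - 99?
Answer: -1673810/109 ≈ -15356.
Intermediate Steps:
W(L) = -99 + L
o(c, b) = 2 + 4*c (o(c, b) = 2 - (-5*c + c) = 2 - (-4)*c = 2 + 4*c)
n(t) = 321/109 (n(t) = 3 - (2 + 4*(-2))/(-109) = 3 - (2 - 8)*(-1)/109 = 3 - (-6)*(-1)/109 = 3 - 1*6/109 = 3 - 6/109 = 321/109)
(W(-69) - 1*15191) + n(109) = ((-99 - 69) - 1*15191) + 321/109 = (-168 - 15191) + 321/109 = -15359 + 321/109 = -1673810/109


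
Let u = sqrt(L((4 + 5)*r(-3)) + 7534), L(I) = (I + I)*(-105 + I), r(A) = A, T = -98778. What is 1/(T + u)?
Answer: -49389/4878539311 - sqrt(14662)/9757078622 ≈ -1.0136e-5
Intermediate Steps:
L(I) = 2*I*(-105 + I) (L(I) = (2*I)*(-105 + I) = 2*I*(-105 + I))
u = sqrt(14662) (u = sqrt(2*((4 + 5)*(-3))*(-105 + (4 + 5)*(-3)) + 7534) = sqrt(2*(9*(-3))*(-105 + 9*(-3)) + 7534) = sqrt(2*(-27)*(-105 - 27) + 7534) = sqrt(2*(-27)*(-132) + 7534) = sqrt(7128 + 7534) = sqrt(14662) ≈ 121.09)
1/(T + u) = 1/(-98778 + sqrt(14662))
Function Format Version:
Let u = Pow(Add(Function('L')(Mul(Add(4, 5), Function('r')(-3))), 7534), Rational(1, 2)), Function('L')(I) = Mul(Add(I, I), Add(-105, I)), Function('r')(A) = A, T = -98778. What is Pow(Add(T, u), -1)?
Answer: Add(Rational(-49389, 4878539311), Mul(Rational(-1, 9757078622), Pow(14662, Rational(1, 2)))) ≈ -1.0136e-5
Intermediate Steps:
Function('L')(I) = Mul(2, I, Add(-105, I)) (Function('L')(I) = Mul(Mul(2, I), Add(-105, I)) = Mul(2, I, Add(-105, I)))
u = Pow(14662, Rational(1, 2)) (u = Pow(Add(Mul(2, Mul(Add(4, 5), -3), Add(-105, Mul(Add(4, 5), -3))), 7534), Rational(1, 2)) = Pow(Add(Mul(2, Mul(9, -3), Add(-105, Mul(9, -3))), 7534), Rational(1, 2)) = Pow(Add(Mul(2, -27, Add(-105, -27)), 7534), Rational(1, 2)) = Pow(Add(Mul(2, -27, -132), 7534), Rational(1, 2)) = Pow(Add(7128, 7534), Rational(1, 2)) = Pow(14662, Rational(1, 2)) ≈ 121.09)
Pow(Add(T, u), -1) = Pow(Add(-98778, Pow(14662, Rational(1, 2))), -1)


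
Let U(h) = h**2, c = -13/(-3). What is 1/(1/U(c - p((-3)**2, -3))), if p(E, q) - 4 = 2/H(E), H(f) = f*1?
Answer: 1/81 ≈ 0.012346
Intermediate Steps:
H(f) = f
c = 13/3 (c = -13*(-1/3) = 13/3 ≈ 4.3333)
p(E, q) = 4 + 2/E
1/(1/U(c - p((-3)**2, -3))) = 1/(1/((13/3 - (4 + 2/((-3)**2)))**2)) = 1/(1/((13/3 - (4 + 2/9))**2)) = 1/(1/((13/3 - 1*38/9)**2)) = 1/(1/((13/3 - 38/9)**2)) = 1/(1/((1/9)**2)) = 1/(1/(1/81)) = 1/81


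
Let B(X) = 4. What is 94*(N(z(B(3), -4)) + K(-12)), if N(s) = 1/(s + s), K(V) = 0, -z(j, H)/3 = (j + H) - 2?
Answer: 47/6 ≈ 7.8333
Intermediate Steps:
z(j, H) = 6 - 3*H - 3*j (z(j, H) = -3*((j + H) - 2) = -3*((H + j) - 2) = -3*(-2 + H + j) = 6 - 3*H - 3*j)
N(s) = 1/(2*s)
94*(N(z(B(3), -4)) + K(-12)) = 94*(1/(2*(6 - 3*(-4) - 3*4)) + 0) = 94*(1/(2*(6 + 12 - 12)) + 0) = 94*((½)/6 + 0) = 94*((½)*(⅙) + 0) = 94*(1/12 + 0) = 94*(1/12) = 47/6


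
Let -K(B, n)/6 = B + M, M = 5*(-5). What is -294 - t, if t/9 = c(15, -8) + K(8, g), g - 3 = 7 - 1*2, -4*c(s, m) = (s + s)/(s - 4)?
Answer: -26529/22 ≈ -1205.9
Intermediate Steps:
M = -25
c(s, m) = -s/(2*(-4 + s)) (c(s, m) = -(s + s)/(4*(s - 4)) = -2*s/(4*(-4 + s)) = -s/(2*(-4 + s)))
g = 8 (g = 3 + (7 - 1*2) = 3 + (7 - 2) = 3 + 5 = 8)
K(B, n) = 150 - 6*B (K(B, n) = -6*(B - 25) = -6*(-25 + B) = 150 - 6*B)
t = 20061/22 (t = 9*(-1*15/(-8 + 2*15) + (150 - 6*8)) = 9*(-1*15/(-8 + 30) + (150 - 48)) = 9*(-1*15/22 + 102) = 9*(-1*15*1/22 + 102) = 9*(-15/22 + 102) = 9*(2229/22) = 20061/22 ≈ 911.86)
-294 - t = -294 - 1*20061/22 = -294 - 20061/22 = -26529/22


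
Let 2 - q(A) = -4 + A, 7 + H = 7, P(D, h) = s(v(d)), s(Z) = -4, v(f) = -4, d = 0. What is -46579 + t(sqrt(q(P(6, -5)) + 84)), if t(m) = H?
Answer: -46579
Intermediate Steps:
P(D, h) = -4
H = 0 (H = -7 + 7 = 0)
q(A) = 6 - A (q(A) = 2 - (-4 + A) = 2 + (4 - A) = 6 - A)
t(m) = 0
-46579 + t(sqrt(q(P(6, -5)) + 84)) = -46579 + 0 = -46579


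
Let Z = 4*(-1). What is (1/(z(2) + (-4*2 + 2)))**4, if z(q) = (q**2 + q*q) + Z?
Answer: 1/16 ≈ 0.062500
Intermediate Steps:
Z = -4
z(q) = -4 + 2*q**2 (z(q) = (q**2 + q*q) - 4 = (q**2 + q**2) - 4 = 2*q**2 - 4 = -4 + 2*q**2)
(1/(z(2) + (-4*2 + 2)))**4 = (1/((-4 + 2*2**2) + (-4*2 + 2)))**4 = (1/((-4 + 2*4) + (-8 + 2)))**4 = (1/((-4 + 8) - 6))**4 = (1/(4 - 6))**4 = (1/(-2))**4 = (-1/2)**4 = 1/16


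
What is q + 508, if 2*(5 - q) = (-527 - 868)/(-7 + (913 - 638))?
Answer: 276363/536 ≈ 515.60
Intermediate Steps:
q = 4075/536 (q = 5 - (-527 - 868)/(2*(-7 + (913 - 638))) = 5 - (-1395)/(2*(-7 + 275)) = 5 - (-1395)/(2*268) = 5 - 1/2*(-1395/268) = 5 + 1395/536 = 4075/536 ≈ 7.6026)
q + 508 = 4075/536 + 508 = 276363/536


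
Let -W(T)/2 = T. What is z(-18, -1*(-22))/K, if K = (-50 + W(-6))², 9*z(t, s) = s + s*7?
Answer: 44/3249 ≈ 0.013543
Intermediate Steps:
W(T) = -2*T
z(t, s) = 8*s/9 (z(t, s) = (s + s*7)/9 = (s + 7*s)/9 = (8*s)/9 = 8*s/9)
K = 1444 (K = (-50 - 2*(-6))² = (-50 + 12)² = (-38)² = 1444)
z(-18, -1*(-22))/K = (8*(-1*(-22))/9)/1444 = ((8/9)*22)*(1/1444) = (176/9)*(1/1444) = 44/3249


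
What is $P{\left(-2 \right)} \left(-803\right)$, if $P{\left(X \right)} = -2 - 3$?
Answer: $4015$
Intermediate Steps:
$P{\left(X \right)} = -5$ ($P{\left(X \right)} = -2 + \left(-3 + 0\right) = -2 - 3 = -5$)
$P{\left(-2 \right)} \left(-803\right) = \left(-5\right) \left(-803\right) = 4015$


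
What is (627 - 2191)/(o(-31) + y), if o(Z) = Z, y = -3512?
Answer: 1564/3543 ≈ 0.44143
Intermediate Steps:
(627 - 2191)/(o(-31) + y) = (627 - 2191)/(-31 - 3512) = -1564/(-3543) = -1564*(-1/3543) = 1564/3543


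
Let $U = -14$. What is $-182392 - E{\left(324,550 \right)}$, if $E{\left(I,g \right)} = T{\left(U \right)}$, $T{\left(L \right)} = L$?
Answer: $-182378$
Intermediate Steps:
$E{\left(I,g \right)} = -14$
$-182392 - E{\left(324,550 \right)} = -182392 - -14 = -182392 + 14 = -182378$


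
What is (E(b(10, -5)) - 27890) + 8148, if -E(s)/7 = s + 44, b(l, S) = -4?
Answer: -20022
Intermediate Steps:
E(s) = -308 - 7*s (E(s) = -7*(s + 44) = -7*(44 + s) = -308 - 7*s)
(E(b(10, -5)) - 27890) + 8148 = ((-308 - 7*(-4)) - 27890) + 8148 = ((-308 + 28) - 27890) + 8148 = (-280 - 27890) + 8148 = -28170 + 8148 = -20022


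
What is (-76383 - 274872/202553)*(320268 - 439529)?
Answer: 141937843131087/15581 ≈ 9.1097e+9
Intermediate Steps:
(-76383 - 274872/202553)*(320268 - 439529) = (-76383 - 274872*1/202553)*(-119261) = (-76383 - 21144/15581)*(-119261) = -1190144667/15581*(-119261) = 141937843131087/15581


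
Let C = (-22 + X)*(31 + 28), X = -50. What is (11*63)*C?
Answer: -2943864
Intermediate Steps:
C = -4248 (C = (-22 - 50)*(31 + 28) = -72*59 = -4248)
(11*63)*C = (11*63)*(-4248) = 693*(-4248) = -2943864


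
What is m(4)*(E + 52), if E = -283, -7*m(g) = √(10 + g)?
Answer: 33*√14 ≈ 123.47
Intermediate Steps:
m(g) = -√(10 + g)/7
m(4)*(E + 52) = (-√(10 + 4)/7)*(-283 + 52) = -√14/7*(-231) = 33*√14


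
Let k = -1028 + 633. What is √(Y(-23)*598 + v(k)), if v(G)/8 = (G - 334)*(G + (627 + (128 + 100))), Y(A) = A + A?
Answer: 2*I*√677557 ≈ 1646.3*I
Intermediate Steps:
k = -395
Y(A) = 2*A
v(G) = 8*(-334 + G)*(855 + G) (v(G) = 8*((G - 334)*(G + (627 + (128 + 100)))) = 8*((-334 + G)*(G + (627 + 228))) = 8*((-334 + G)*(G + 855)) = 8*((-334 + G)*(855 + G)) = 8*(-334 + G)*(855 + G))
√(Y(-23)*598 + v(k)) = √((2*(-23))*598 + (-2284560 + 8*(-395)² + 4168*(-395))) = √(-46*598 + (-2284560 + 8*156025 - 1646360)) = √(-27508 + (-2284560 + 1248200 - 1646360)) = √(-27508 - 2682720) = √(-2710228) = 2*I*√677557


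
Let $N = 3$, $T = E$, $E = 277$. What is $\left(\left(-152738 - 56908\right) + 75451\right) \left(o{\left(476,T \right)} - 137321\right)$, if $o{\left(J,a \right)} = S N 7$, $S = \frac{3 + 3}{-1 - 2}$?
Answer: $18433427785$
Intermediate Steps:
$T = 277$
$S = -2$ ($S = \frac{6}{-3} = 6 \left(- \frac{1}{3}\right) = -2$)
$o{\left(J,a \right)} = -42$ ($o{\left(J,a \right)} = \left(-2\right) 3 \cdot 7 = \left(-6\right) 7 = -42$)
$\left(\left(-152738 - 56908\right) + 75451\right) \left(o{\left(476,T \right)} - 137321\right) = \left(\left(-152738 - 56908\right) + 75451\right) \left(-42 - 137321\right) = \left(-209646 + 75451\right) \left(-137363\right) = \left(-134195\right) \left(-137363\right) = 18433427785$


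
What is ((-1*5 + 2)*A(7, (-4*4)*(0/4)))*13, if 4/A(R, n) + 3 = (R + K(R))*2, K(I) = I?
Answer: -156/25 ≈ -6.2400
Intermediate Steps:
A(R, n) = 4/(-3 + 4*R) (A(R, n) = 4/(-3 + (R + R)*2) = 4/(-3 + (2*R)*2) = 4/(-3 + 4*R))
((-1*5 + 2)*A(7, (-4*4)*(0/4)))*13 = ((-1*5 + 2)*(4/(-3 + 4*7)))*13 = ((-5 + 2)*(4/(-3 + 28)))*13 = -12/25*13 = -156/25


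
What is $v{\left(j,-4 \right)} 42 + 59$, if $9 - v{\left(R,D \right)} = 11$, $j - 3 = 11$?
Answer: $-25$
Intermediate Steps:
$j = 14$ ($j = 3 + 11 = 14$)
$v{\left(R,D \right)} = -2$ ($v{\left(R,D \right)} = 9 - 11 = -2$)
$v{\left(j,-4 \right)} 42 + 59 = \left(-2\right) 42 + 59 = -84 + 59 = -25$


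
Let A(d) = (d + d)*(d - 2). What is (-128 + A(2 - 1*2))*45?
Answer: -5760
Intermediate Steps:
A(d) = 2*d*(-2 + d) (A(d) = (2*d)*(-2 + d) = 2*d*(-2 + d))
(-128 + A(2 - 1*2))*45 = (-128 + 2*(2 - 1*2)*(-2 + (2 - 1*2)))*45 = (-128 + 2*(2 - 2)*(-2 + (2 - 2)))*45 = (-128 + 2*0*(-2 + 0))*45 = (-128 + 2*0*(-2))*45 = (-128 + 0)*45 = -128*45 = -5760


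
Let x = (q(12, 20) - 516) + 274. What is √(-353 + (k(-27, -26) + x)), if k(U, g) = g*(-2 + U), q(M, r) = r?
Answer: √179 ≈ 13.379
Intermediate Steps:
x = -222 (x = (20 - 516) + 274 = -496 + 274 = -222)
√(-353 + (k(-27, -26) + x)) = √(-353 + (-26*(-2 - 27) - 222)) = √(-353 + (-26*(-29) - 222)) = √(-353 + (754 - 222)) = √(-353 + 532) = √179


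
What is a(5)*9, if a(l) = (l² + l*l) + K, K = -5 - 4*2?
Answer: 333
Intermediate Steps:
K = -13 (K = -5 - 8 = -13)
a(l) = -13 + 2*l² (a(l) = (l² + l*l) - 13 = (l² + l²) - 13 = 2*l² - 13 = -13 + 2*l²)
a(5)*9 = (-13 + 2*5²)*9 = (-13 + 2*25)*9 = (-13 + 50)*9 = 37*9 = 333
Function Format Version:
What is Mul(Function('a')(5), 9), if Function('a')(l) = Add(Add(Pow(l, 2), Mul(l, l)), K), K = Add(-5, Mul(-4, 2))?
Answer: 333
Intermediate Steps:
K = -13 (K = Add(-5, -8) = -13)
Function('a')(l) = Add(-13, Mul(2, Pow(l, 2))) (Function('a')(l) = Add(Add(Pow(l, 2), Mul(l, l)), -13) = Add(Add(Pow(l, 2), Pow(l, 2)), -13) = Add(Mul(2, Pow(l, 2)), -13) = Add(-13, Mul(2, Pow(l, 2))))
Mul(Function('a')(5), 9) = Mul(Add(-13, Mul(2, Pow(5, 2))), 9) = Mul(Add(-13, Mul(2, 25)), 9) = Mul(Add(-13, 50), 9) = Mul(37, 9) = 333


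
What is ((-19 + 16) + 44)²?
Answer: 1681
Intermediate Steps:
((-19 + 16) + 44)² = (-3 + 44)² = 41² = 1681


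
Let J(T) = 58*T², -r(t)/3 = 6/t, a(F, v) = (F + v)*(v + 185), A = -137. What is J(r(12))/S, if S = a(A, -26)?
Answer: -87/17278 ≈ -0.0050353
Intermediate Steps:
a(F, v) = (185 + v)*(F + v) (a(F, v) = (F + v)*(185 + v) = (185 + v)*(F + v))
r(t) = -18/t
S = -25917 (S = (-26)² + 185*(-137) + 185*(-26) - 137*(-26) = 676 - 25345 - 4810 + 3562 = -25917)
J(r(12))/S = (58*(-18/12)²)/(-25917) = (58*(-18*1/12)²)*(-1/25917) = (58*(-3/2)²)*(-1/25917) = (58*(9/4))*(-1/25917) = (261/2)*(-1/25917) = -87/17278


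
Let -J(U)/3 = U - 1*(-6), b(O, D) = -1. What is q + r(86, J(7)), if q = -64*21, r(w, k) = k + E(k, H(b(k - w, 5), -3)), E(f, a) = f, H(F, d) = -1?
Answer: -1422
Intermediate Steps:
J(U) = -18 - 3*U (J(U) = -3*(U - 1*(-6)) = -3*(U + 6) = -3*(6 + U) = -18 - 3*U)
r(w, k) = 2*k (r(w, k) = k + k = 2*k)
q = -1344
q + r(86, J(7)) = -1344 + 2*(-18 - 3*7) = -1344 + 2*(-18 - 21) = -1344 + 2*(-39) = -1344 - 78 = -1422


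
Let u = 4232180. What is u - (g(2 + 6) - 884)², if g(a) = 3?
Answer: 3456019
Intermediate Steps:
u - (g(2 + 6) - 884)² = 4232180 - (3 - 884)² = 4232180 - 1*(-881)² = 4232180 - 1*776161 = 4232180 - 776161 = 3456019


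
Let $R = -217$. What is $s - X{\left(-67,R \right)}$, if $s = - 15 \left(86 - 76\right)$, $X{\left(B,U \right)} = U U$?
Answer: $-47239$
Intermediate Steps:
$X{\left(B,U \right)} = U^{2}$
$s = -150$ ($s = \left(-15\right) 10 = -150$)
$s - X{\left(-67,R \right)} = -150 - \left(-217\right)^{2} = -150 - 47089 = -47239$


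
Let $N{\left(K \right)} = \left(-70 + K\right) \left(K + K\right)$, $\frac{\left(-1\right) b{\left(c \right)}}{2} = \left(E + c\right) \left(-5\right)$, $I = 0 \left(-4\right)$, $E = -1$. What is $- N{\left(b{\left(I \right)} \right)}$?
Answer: $-1600$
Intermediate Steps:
$I = 0$
$b{\left(c \right)} = -10 + 10 c$ ($b{\left(c \right)} = - 2 \left(-1 + c\right) \left(-5\right) = - 2 \left(5 - 5 c\right) = -10 + 10 c$)
$N{\left(K \right)} = 2 K \left(-70 + K\right)$ ($N{\left(K \right)} = \left(-70 + K\right) 2 K = 2 K \left(-70 + K\right)$)
$- N{\left(b{\left(I \right)} \right)} = - 2 \left(-10 + 10 \cdot 0\right) \left(-70 + \left(-10 + 10 \cdot 0\right)\right) = - 2 \left(-10 + 0\right) \left(-70 + \left(-10 + 0\right)\right) = - 2 \left(-10\right) \left(-70 - 10\right) = - 2 \left(-10\right) \left(-80\right) = \left(-1\right) 1600 = -1600$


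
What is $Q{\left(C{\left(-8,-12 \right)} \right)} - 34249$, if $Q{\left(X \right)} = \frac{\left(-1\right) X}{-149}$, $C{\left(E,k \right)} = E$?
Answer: $- \frac{5103109}{149} \approx -34249.0$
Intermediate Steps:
$Q{\left(X \right)} = \frac{X}{149}$ ($Q{\left(X \right)} = - X \left(- \frac{1}{149}\right) = \frac{X}{149}$)
$Q{\left(C{\left(-8,-12 \right)} \right)} - 34249 = \frac{1}{149} \left(-8\right) - 34249 = - \frac{8}{149} - 34249 = - \frac{5103109}{149}$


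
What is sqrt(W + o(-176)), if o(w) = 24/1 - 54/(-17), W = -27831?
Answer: I*sqrt(8035305)/17 ≈ 166.74*I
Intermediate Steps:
o(w) = 462/17 (o(w) = 24*1 - 54*(-1/17) = 24 + 54/17 = 462/17)
sqrt(W + o(-176)) = sqrt(-27831 + 462/17) = sqrt(-472665/17) = I*sqrt(8035305)/17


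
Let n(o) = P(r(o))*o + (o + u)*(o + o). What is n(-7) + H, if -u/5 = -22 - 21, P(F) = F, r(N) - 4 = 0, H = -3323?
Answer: -6263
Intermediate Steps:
r(N) = 4 (r(N) = 4 + 0 = 4)
u = 215 (u = -5*(-22 - 21) = -5*(-43) = 215)
n(o) = 4*o + 2*o*(215 + o) (n(o) = 4*o + (o + 215)*(o + o) = 4*o + (215 + o)*(2*o) = 4*o + 2*o*(215 + o))
n(-7) + H = 2*(-7)*(217 - 7) - 3323 = 2*(-7)*210 - 3323 = -2940 - 3323 = -6263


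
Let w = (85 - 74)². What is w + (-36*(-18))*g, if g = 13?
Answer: 8545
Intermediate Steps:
w = 121 (w = 11² = 121)
w + (-36*(-18))*g = 121 - 36*(-18)*13 = 121 + 648*13 = 121 + 8424 = 8545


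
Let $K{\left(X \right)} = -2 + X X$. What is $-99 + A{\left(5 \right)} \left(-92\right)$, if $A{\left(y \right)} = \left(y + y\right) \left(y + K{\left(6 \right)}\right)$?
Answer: $-35979$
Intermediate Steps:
$K{\left(X \right)} = -2 + X^{2}$
$A{\left(y \right)} = 2 y \left(34 + y\right)$ ($A{\left(y \right)} = \left(y + y\right) \left(y - \left(2 - 6^{2}\right)\right) = 2 y \left(y + \left(-2 + 36\right)\right) = 2 y \left(y + 34\right) = 2 y \left(34 + y\right)$)
$-99 + A{\left(5 \right)} \left(-92\right) = -99 + 2 \cdot 5 \left(34 + 5\right) \left(-92\right) = -99 + 2 \cdot 5 \cdot 39 \left(-92\right) = -99 + 390 \left(-92\right) = -99 - 35880 = -35979$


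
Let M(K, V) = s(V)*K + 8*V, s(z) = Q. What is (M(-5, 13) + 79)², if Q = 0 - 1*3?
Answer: 39204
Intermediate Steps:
Q = -3 (Q = 0 - 3 = -3)
s(z) = -3
M(K, V) = -3*K + 8*V
(M(-5, 13) + 79)² = ((-3*(-5) + 8*13) + 79)² = ((15 + 104) + 79)² = (119 + 79)² = 198² = 39204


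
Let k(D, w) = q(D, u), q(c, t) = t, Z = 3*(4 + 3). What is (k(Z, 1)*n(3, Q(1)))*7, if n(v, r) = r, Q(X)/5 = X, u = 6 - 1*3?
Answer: 105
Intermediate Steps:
u = 3 (u = 6 - 3 = 3)
Q(X) = 5*X
Z = 21 (Z = 3*7 = 21)
k(D, w) = 3
(k(Z, 1)*n(3, Q(1)))*7 = (3*(5*1))*7 = (3*5)*7 = 15*7 = 105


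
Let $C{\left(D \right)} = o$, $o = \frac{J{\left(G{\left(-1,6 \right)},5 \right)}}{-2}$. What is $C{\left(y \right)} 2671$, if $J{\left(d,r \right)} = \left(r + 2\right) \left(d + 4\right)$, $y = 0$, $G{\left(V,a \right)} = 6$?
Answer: $-93485$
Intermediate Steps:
$J{\left(d,r \right)} = \left(2 + r\right) \left(4 + d\right)$
$o = -35$ ($o = \frac{8 + 2 \cdot 6 + 4 \cdot 5 + 6 \cdot 5}{-2} = \left(8 + 12 + 20 + 30\right) \left(- \frac{1}{2}\right) = 70 \left(- \frac{1}{2}\right) = -35$)
$C{\left(D \right)} = -35$
$C{\left(y \right)} 2671 = \left(-35\right) 2671 = -93485$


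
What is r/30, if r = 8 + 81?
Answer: 89/30 ≈ 2.9667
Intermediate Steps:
r = 89
r/30 = 89/30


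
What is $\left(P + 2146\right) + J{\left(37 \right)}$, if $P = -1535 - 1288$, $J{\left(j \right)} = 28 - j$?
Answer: $-686$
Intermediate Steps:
$P = -2823$
$\left(P + 2146\right) + J{\left(37 \right)} = \left(-2823 + 2146\right) + \left(28 - 37\right) = -677 + \left(28 - 37\right) = -677 - 9 = -686$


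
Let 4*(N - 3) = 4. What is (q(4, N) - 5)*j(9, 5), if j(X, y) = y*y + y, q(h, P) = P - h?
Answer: -150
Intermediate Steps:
N = 4 (N = 3 + (¼)*4 = 3 + 1 = 4)
j(X, y) = y + y² (j(X, y) = y² + y = y + y²)
(q(4, N) - 5)*j(9, 5) = ((4 - 1*4) - 5)*(5*(1 + 5)) = ((4 - 4) - 5)*(5*6) = (0 - 5)*30 = -5*30 = -150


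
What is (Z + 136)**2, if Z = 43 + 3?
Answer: 33124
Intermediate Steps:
Z = 46
(Z + 136)**2 = (46 + 136)**2 = 182**2 = 33124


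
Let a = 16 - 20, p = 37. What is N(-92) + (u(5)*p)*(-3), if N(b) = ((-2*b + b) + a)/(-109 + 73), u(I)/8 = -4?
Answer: 31946/9 ≈ 3549.6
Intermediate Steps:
u(I) = -32 (u(I) = 8*(-4) = -32)
a = -4
N(b) = ⅑ + b/36 (N(b) = ((-2*b + b) - 4)/(-109 + 73) = (-b - 4)/(-36) = (-4 - b)*(-1/36) = ⅑ + b/36)
N(-92) + (u(5)*p)*(-3) = (⅑ + (1/36)*(-92)) - 32*37*(-3) = (⅑ - 23/9) - 1184*(-3) = -22/9 + 3552 = 31946/9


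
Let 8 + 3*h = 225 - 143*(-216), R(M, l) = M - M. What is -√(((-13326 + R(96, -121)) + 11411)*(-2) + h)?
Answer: -√127785/3 ≈ -119.16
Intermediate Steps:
R(M, l) = 0
h = 31105/3 (h = -8/3 + (225 - 143*(-216))/3 = -8/3 + (225 + 30888)/3 = -8/3 + (⅓)*31113 = -8/3 + 10371 = 31105/3 ≈ 10368.)
-√(((-13326 + R(96, -121)) + 11411)*(-2) + h) = -√(((-13326 + 0) + 11411)*(-2) + 31105/3) = -√((-13326 + 11411)*(-2) + 31105/3) = -√(-1915*(-2) + 31105/3) = -√(3830 + 31105/3) = -√(42595/3) = -√127785/3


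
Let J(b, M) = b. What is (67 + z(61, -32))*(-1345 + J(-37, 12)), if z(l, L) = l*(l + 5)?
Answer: -5656526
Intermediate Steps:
z(l, L) = l*(5 + l)
(67 + z(61, -32))*(-1345 + J(-37, 12)) = (67 + 61*(5 + 61))*(-1345 - 37) = (67 + 61*66)*(-1382) = (67 + 4026)*(-1382) = 4093*(-1382) = -5656526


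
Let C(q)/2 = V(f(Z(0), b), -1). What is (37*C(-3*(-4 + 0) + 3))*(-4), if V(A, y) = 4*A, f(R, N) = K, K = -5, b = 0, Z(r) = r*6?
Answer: 5920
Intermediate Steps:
Z(r) = 6*r
f(R, N) = -5
C(q) = -40 (C(q) = 2*(4*(-5)) = 2*(-20) = -40)
(37*C(-3*(-4 + 0) + 3))*(-4) = (37*(-40))*(-4) = -1480*(-4) = 5920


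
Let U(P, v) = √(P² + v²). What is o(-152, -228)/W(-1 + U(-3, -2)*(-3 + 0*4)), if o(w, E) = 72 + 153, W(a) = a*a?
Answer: 13275/6728 - 675*√13/6728 ≈ 1.6114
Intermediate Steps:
W(a) = a²
o(w, E) = 225
o(-152, -228)/W(-1 + U(-3, -2)*(-3 + 0*4)) = 225/((-1 + √((-3)² + (-2)²)*(-3 + 0*4))²) = 225/((-1 + √(9 + 4)*(-3 + 0))²) = 225/((-1 + √13*(-3))²) = 225/((-1 - 3*√13)²) = 225/(-1 - 3*√13)²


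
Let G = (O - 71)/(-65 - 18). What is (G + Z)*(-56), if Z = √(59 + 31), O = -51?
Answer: -6832/83 - 168*√10 ≈ -613.58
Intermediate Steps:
Z = 3*√10 (Z = √90 = 3*√10 ≈ 9.4868)
G = 122/83 (G = (-51 - 71)/(-65 - 18) = -122/(-83) = -122*(-1/83) = 122/83 ≈ 1.4699)
(G + Z)*(-56) = (122/83 + 3*√10)*(-56) = -6832/83 - 168*√10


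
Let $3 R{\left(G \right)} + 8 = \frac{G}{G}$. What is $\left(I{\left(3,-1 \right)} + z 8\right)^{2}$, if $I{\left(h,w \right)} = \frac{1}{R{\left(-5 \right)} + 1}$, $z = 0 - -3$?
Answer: $\frac{8649}{16} \approx 540.56$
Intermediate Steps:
$R{\left(G \right)} = - \frac{7}{3}$ ($R{\left(G \right)} = - \frac{8}{3} + \frac{G \frac{1}{G}}{3} = - \frac{8}{3} + \frac{1}{3} \cdot 1 = - \frac{8}{3} + \frac{1}{3} = - \frac{7}{3}$)
$z = 3$ ($z = 0 + 3 = 3$)
$I{\left(h,w \right)} = - \frac{3}{4}$ ($I{\left(h,w \right)} = \frac{1}{- \frac{7}{3} + 1} = \frac{1}{- \frac{4}{3}} = - \frac{3}{4}$)
$\left(I{\left(3,-1 \right)} + z 8\right)^{2} = \left(- \frac{3}{4} + 3 \cdot 8\right)^{2} = \left(- \frac{3}{4} + 24\right)^{2} = \left(\frac{93}{4}\right)^{2} = \frac{8649}{16}$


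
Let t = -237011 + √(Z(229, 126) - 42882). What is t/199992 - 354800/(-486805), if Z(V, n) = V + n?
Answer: -8884195651/19471421112 + 43*I*√23/199992 ≈ -0.45627 + 0.0010311*I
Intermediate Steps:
t = -237011 + 43*I*√23 (t = -237011 + √((229 + 126) - 42882) = -237011 + √(355 - 42882) = -237011 + √(-42527) = -237011 + 43*I*√23 ≈ -2.3701e+5 + 206.22*I)
t/199992 - 354800/(-486805) = (-237011 + 43*I*√23)/199992 - 354800/(-486805) = (-237011 + 43*I*√23)*(1/199992) - 354800*(-1/486805) = (-237011/199992 + 43*I*√23/199992) + 70960/97361 = -8884195651/19471421112 + 43*I*√23/199992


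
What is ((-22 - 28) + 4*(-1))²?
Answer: 2916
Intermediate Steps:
((-22 - 28) + 4*(-1))² = (-50 - 4)² = (-54)² = 2916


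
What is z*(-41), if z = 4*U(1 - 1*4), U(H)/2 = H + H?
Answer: 1968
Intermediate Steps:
U(H) = 4*H (U(H) = 2*(H + H) = 2*(2*H) = 4*H)
z = -48 (z = 4*(4*(1 - 1*4)) = 4*(4*(1 - 4)) = 4*(4*(-3)) = 4*(-12) = -48)
z*(-41) = -48*(-41) = 1968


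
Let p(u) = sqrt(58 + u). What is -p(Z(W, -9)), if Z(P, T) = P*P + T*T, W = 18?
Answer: -sqrt(463) ≈ -21.517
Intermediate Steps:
Z(P, T) = P**2 + T**2
-p(Z(W, -9)) = -sqrt(58 + (18**2 + (-9)**2)) = -sqrt(58 + (324 + 81)) = -sqrt(58 + 405) = -sqrt(463)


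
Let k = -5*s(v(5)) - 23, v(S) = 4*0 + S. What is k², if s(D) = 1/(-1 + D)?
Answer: 9409/16 ≈ 588.06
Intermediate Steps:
v(S) = S (v(S) = 0 + S = S)
k = -97/4 (k = -5/(-1 + 5) - 23 = -5/4 - 23 = -97/4 ≈ -24.250)
k² = (-97/4)² = 9409/16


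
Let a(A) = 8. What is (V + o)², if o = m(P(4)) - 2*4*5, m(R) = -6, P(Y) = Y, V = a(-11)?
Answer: 1444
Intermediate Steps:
V = 8
o = -46 (o = -6 - 2*4*5 = -6 - 8*5 = -6 - 1*40 = -6 - 40 = -46)
(V + o)² = (8 - 46)² = (-38)² = 1444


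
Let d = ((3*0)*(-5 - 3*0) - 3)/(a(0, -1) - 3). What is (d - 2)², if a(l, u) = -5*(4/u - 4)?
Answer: 5929/1369 ≈ 4.3309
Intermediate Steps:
a(l, u) = 20 - 20/u (a(l, u) = -5*(-4 + 4/u) = 20 - 20/u)
d = -3/37 (d = ((3*0)*(-5 - 3*0) - 3)/((20 - 20/(-1)) - 3) = (0*(-5 + 0) - 3)/((20 - 20*(-1)) - 3) = (0*(-5) - 3)/((20 + 20) - 3) = (0 - 3)/(40 - 3) = -3/37 ≈ -0.081081)
(d - 2)² = (-3/37 - 2)² = (-77/37)² = 5929/1369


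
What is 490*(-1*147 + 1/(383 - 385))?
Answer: -72275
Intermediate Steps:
490*(-1*147 + 1/(383 - 385)) = 490*(-147 + 1/(-2)) = 490*(-147 - ½) = 490*(-295/2) = -72275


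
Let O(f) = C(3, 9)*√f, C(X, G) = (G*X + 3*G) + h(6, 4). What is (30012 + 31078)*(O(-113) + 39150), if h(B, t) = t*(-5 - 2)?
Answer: 2391673500 + 1588340*I*√113 ≈ 2.3917e+9 + 1.6884e+7*I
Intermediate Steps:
h(B, t) = -7*t (h(B, t) = t*(-7) = -7*t)
C(X, G) = -28 + 3*G + G*X (C(X, G) = (G*X + 3*G) - 7*4 = (3*G + G*X) - 28 = -28 + 3*G + G*X)
O(f) = 26*√f (O(f) = (-28 + 3*9 + 9*3)*√f = (-28 + 27 + 27)*√f = 26*√f)
(30012 + 31078)*(O(-113) + 39150) = (30012 + 31078)*(26*√(-113) + 39150) = 61090*(26*(I*√113) + 39150) = 61090*(26*I*√113 + 39150) = 61090*(39150 + 26*I*√113) = 2391673500 + 1588340*I*√113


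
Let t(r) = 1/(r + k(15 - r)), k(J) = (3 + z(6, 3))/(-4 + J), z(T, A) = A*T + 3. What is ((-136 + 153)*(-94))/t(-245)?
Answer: 6261763/16 ≈ 3.9136e+5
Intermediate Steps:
z(T, A) = 3 + A*T
k(J) = 24/(-4 + J) (k(J) = (3 + (3 + 3*6))/(-4 + J) = (3 + (3 + 18))/(-4 + J) = (3 + 21)/(-4 + J) = 24/(-4 + J))
t(r) = 1/(r + 24/(11 - r)) (t(r) = 1/(r + 24/(-4 + (15 - r))) = 1/(r + 24/(11 - r)))
((-136 + 153)*(-94))/t(-245) = ((-136 + 153)*(-94))/(((-11 - 245)/(-24 - 245*(-11 - 245)))) = (17*(-94))/((-256/(-24 - 245*(-256)))) = -1598/(-256/(-24 + 62720)) = -1598/(-256/62696) = -1598/((1/62696)*(-256)) = -1598/(-32/7837) = -1598*(-7837/32) = 6261763/16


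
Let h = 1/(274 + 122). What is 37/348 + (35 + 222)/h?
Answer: 35416693/348 ≈ 1.0177e+5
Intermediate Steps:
h = 1/396 ≈ 0.0025253
37/348 + (35 + 222)/h = 37/348 + (35 + 222)/(1/396) = 37*(1/348) + 257*396 = 37/348 + 101772 = 35416693/348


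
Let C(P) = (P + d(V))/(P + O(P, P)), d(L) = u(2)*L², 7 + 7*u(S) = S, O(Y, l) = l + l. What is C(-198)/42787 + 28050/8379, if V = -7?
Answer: 79211790023/23661810018 ≈ 3.3477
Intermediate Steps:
O(Y, l) = 2*l
u(S) = -1 + S/7
d(L) = -5*L²/7 (d(L) = (-1 + (⅐)*2)*L² = (-1 + 2/7)*L² = -5*L²/7)
C(P) = (-35 + P)/(3*P) (C(P) = (P - 5/7*(-7)²)/(P + 2*P) = (P - 5/7*49)/((3*P)) = (P - 35)*(1/(3*P)) = (-35 + P)*(1/(3*P)) = (-35 + P)/(3*P))
C(-198)/42787 + 28050/8379 = ((⅓)*(-35 - 198)/(-198))/42787 + 28050/8379 = ((⅓)*(-1/198)*(-233))*(1/42787) + 28050*(1/8379) = (233/594)*(1/42787) + 9350/2793 = 233/25415478 + 9350/2793 = 79211790023/23661810018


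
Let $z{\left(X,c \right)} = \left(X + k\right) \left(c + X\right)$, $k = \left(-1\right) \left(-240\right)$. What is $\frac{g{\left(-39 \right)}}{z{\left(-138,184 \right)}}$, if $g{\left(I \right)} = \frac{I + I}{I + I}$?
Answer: $\frac{1}{4692} \approx 0.00021313$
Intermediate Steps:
$k = 240$
$z{\left(X,c \right)} = \left(240 + X\right) \left(X + c\right)$ ($z{\left(X,c \right)} = \left(X + 240\right) \left(c + X\right) = \left(240 + X\right) \left(X + c\right)$)
$g{\left(I \right)} = 1$ ($g{\left(I \right)} = \frac{2 I}{2 I} = 2 I \frac{1}{2 I} = 1$)
$\frac{g{\left(-39 \right)}}{z{\left(-138,184 \right)}} = 1 \frac{1}{\left(-138\right)^{2} + 240 \left(-138\right) + 240 \cdot 184 - 25392} = 1 \frac{1}{19044 - 33120 + 44160 - 25392} = 1 \cdot \frac{1}{4692} = \frac{1}{4692}$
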